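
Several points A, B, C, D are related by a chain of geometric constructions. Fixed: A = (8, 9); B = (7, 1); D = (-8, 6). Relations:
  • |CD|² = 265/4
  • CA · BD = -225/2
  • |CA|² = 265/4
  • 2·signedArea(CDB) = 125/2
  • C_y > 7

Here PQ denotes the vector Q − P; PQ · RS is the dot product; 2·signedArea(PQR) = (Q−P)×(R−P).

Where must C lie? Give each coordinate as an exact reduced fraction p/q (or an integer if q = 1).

1. C_x = 0  [2·signedArea(CDB) = 125/2 ∩ CA · BD = -225/2]
2. C_y = 15/2  [2·signedArea(CDB) = 125/2 ∩ CA · BD = -225/2]
   → C = (0, 15/2)

C = (0, 15/2)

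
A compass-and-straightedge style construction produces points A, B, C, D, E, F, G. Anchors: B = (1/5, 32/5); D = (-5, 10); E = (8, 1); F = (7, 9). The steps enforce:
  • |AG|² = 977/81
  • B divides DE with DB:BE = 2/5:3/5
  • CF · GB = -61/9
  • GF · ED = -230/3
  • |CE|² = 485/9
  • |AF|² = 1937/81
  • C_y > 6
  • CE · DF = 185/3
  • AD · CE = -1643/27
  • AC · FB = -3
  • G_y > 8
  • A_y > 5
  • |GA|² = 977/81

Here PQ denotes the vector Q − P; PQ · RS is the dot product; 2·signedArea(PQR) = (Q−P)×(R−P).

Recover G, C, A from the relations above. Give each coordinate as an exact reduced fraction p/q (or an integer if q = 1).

1. C_x = 10/3  [line -12·x + 1·y + 100/3 = 0 ∩ |CE|² = 485/9]
2. C_y = 20/3  [line -12·x + 1·y + 100/3 = 0 ∩ |CE|² = 485/9]
   → C = (10/3, 20/3)
3. A_x = 142/45  [AD · CE = -1643/27 ∩ AC · FB = -3]
4. A_y = 269/45  [AD · CE = -1643/27 ∩ AC · FB = -3]
   → A = (142/45, 269/45)
5. G_x = 11/15  [GF · ED = -230/3 ∩ CF · GB = -61/9]
6. G_y = 127/15  [GF · ED = -230/3 ∩ CF · GB = -61/9]
   → G = (11/15, 127/15)

A = (142/45, 269/45)
C = (10/3, 20/3)
G = (11/15, 127/15)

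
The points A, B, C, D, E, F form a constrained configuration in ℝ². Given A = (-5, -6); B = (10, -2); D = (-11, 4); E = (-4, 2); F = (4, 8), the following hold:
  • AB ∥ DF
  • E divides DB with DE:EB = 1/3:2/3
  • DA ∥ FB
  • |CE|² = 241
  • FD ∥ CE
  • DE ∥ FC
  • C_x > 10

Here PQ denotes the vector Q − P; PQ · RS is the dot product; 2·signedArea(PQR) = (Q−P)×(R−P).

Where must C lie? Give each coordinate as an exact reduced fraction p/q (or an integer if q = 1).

1. C_x = 11  [FD ∥ CE ∩ DE ∥ FC]
2. C_y = 6  [FD ∥ CE ∩ DE ∥ FC]
   → C = (11, 6)

C = (11, 6)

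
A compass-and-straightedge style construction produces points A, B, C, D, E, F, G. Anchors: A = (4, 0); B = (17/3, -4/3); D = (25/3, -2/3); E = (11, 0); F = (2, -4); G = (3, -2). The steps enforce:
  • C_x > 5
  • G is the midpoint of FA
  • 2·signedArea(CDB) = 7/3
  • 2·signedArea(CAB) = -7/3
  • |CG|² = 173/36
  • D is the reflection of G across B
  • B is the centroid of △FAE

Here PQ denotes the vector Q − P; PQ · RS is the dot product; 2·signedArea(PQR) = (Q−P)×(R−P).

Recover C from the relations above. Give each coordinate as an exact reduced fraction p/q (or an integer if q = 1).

1. C_x = 31/6  [2·signedArea(CDB) = 7/3 ∩ 2·signedArea(CAB) = -7/3]
2. C_y = -7/3  [2·signedArea(CDB) = 7/3 ∩ 2·signedArea(CAB) = -7/3]
   → C = (31/6, -7/3)

C = (31/6, -7/3)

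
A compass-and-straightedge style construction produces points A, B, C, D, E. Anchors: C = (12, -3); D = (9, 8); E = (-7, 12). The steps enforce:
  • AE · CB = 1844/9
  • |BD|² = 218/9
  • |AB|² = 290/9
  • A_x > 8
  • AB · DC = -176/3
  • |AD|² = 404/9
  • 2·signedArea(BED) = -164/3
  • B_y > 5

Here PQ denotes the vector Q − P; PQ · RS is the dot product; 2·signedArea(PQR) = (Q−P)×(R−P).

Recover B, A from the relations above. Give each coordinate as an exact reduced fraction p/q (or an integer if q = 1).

1. B_x = 14/3  [line 4·x + 16·y + -328/3 = 0 ∩ |BD|² = 218/9]
2. B_y = 17/3  [line 4·x + 16·y + -328/3 = 0 ∩ |BD|² = 218/9]
   → B = (14/3, 17/3)
3. A_x = 25/3  [AB · DC = -176/3 ∩ AE · CB = 1844/9]
4. A_y = 4/3  [AB · DC = -176/3 ∩ AE · CB = 1844/9]
   → A = (25/3, 4/3)

A = (25/3, 4/3)
B = (14/3, 17/3)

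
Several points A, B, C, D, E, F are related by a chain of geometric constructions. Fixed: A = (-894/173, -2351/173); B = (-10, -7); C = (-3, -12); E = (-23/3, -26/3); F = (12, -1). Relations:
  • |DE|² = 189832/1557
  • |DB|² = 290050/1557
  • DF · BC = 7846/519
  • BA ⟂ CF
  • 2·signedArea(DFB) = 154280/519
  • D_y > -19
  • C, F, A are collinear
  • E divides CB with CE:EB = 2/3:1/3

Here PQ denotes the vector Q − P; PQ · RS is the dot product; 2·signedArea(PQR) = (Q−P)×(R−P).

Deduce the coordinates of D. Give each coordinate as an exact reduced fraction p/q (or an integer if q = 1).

1. D_x = -1385/519  [2·signedArea(DFB) = 154280/519 ∩ DF · BC = 7846/519]
2. D_y = -9608/519  [2·signedArea(DFB) = 154280/519 ∩ DF · BC = 7846/519]
   → D = (-1385/519, -9608/519)

D = (-1385/519, -9608/519)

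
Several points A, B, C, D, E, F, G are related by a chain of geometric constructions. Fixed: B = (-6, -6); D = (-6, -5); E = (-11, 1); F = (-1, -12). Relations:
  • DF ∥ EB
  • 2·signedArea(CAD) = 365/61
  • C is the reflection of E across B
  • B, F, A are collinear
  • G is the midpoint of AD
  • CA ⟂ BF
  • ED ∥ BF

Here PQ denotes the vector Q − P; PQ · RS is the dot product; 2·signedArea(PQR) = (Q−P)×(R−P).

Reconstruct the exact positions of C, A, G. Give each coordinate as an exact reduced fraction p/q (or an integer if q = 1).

A = (-31/61, -768/61)
C = (-1, -13)
G = (-397/122, -1073/122)

1. C_x = -1  [C is the reflection of E across B]
2. C_y = -13  [C is the reflection of E across B]
   → C = (-1, -13)
3. A_x = -31/61  [B, F, A are collinear ∩ CA ⟂ BF]
4. A_y = -768/61  [B, F, A are collinear ∩ CA ⟂ BF]
   → A = (-31/61, -768/61)
5. G_x = -397/122  [G is the midpoint of AD]
6. G_y = -1073/122  [G is the midpoint of AD]
   → G = (-397/122, -1073/122)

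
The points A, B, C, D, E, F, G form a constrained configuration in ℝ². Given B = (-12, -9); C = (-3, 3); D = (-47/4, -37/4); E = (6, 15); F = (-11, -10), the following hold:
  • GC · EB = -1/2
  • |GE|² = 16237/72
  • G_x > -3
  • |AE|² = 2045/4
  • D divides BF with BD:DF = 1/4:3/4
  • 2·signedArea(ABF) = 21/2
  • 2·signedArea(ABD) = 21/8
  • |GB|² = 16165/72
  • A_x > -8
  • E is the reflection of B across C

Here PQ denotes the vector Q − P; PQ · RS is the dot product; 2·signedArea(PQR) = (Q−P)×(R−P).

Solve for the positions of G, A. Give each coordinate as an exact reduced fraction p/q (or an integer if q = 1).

1. G_x = -35/12  [line 18·x + 24·y + -35/2 = 0 ∩ |GE|² = 16237/72]
2. G_y = 35/12  [line 18·x + 24·y + -35/2 = 0 ∩ |GE|² = 16237/72]
   → G = (-35/12, 35/12)
3. A_x = -7  [line 1·x + 1·y + 21/2 = 0 ∩ |AE|² = 2045/4]
4. A_y = -7/2  [line 1·x + 1·y + 21/2 = 0 ∩ |AE|² = 2045/4]
   → A = (-7, -7/2)

A = (-7, -7/2)
G = (-35/12, 35/12)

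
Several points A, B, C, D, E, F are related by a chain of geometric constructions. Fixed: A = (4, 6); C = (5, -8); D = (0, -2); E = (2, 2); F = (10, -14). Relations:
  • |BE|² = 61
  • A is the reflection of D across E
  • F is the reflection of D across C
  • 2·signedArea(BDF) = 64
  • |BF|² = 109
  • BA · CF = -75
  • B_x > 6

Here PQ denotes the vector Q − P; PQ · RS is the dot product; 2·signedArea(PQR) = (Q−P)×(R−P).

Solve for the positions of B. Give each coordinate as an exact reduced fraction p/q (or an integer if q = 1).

1. B_x = 7  [2·signedArea(BDF) = 64 ∩ BA · CF = -75]
2. B_y = -4  [2·signedArea(BDF) = 64 ∩ BA · CF = -75]
   → B = (7, -4)

B = (7, -4)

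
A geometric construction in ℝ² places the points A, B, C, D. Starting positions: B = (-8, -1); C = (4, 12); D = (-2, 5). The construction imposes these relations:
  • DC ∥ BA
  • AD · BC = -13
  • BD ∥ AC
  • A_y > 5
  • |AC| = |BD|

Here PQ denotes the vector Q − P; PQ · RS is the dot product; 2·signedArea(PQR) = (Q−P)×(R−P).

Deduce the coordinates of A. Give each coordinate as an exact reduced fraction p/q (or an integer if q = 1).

1. A_x = -2  [BD ∥ AC ∩ DC ∥ BA]
2. A_y = 6  [BD ∥ AC ∩ DC ∥ BA]
   → A = (-2, 6)

A = (-2, 6)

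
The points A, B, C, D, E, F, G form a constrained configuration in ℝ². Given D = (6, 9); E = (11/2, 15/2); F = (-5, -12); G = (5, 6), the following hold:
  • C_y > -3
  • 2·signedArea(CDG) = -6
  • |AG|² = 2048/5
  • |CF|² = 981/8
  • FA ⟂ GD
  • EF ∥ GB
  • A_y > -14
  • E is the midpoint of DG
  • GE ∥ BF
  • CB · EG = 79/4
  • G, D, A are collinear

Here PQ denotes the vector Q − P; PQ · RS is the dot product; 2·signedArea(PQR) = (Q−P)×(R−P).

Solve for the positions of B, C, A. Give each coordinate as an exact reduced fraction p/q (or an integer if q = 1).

1. B_x = -11/2  [GE ∥ BF ∩ EF ∥ GB]
2. B_y = -27/2  [GE ∥ BF ∩ EF ∥ GB]
   → B = (-11/2, -27/2)
3. C_x = 1/4  [2·signedArea(CDG) = -6 ∩ CB · EG = 79/4]
4. C_y = -9/4  [2·signedArea(CDG) = -6 ∩ CB · EG = 79/4]
   → C = (1/4, -9/4)
5. A_x = -7/5  [G, D, A are collinear ∩ FA ⟂ GD]
6. A_y = -66/5  [G, D, A are collinear ∩ FA ⟂ GD]
   → A = (-7/5, -66/5)

A = (-7/5, -66/5)
B = (-11/2, -27/2)
C = (1/4, -9/4)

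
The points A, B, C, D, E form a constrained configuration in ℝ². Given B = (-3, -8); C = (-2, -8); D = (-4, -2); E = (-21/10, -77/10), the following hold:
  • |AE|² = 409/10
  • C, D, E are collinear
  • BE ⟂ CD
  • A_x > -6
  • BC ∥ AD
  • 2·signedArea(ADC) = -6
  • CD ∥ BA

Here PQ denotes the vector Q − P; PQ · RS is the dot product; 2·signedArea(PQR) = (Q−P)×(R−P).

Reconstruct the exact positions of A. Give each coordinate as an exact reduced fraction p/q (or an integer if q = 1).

A = (-5, -2)

1. A_x = -5  [BC ∥ AD ∩ CD ∥ BA]
2. A_y = -2  [BC ∥ AD ∩ CD ∥ BA]
   → A = (-5, -2)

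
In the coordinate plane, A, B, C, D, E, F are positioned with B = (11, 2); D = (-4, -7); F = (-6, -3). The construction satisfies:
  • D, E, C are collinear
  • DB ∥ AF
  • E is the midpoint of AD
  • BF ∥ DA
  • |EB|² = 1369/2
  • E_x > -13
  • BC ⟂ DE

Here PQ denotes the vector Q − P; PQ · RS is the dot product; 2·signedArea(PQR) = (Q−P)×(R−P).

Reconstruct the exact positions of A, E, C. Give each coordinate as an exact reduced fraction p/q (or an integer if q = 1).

1. A_x = -21  [DB ∥ AF ∩ BF ∥ DA]
2. A_y = -12  [DB ∥ AF ∩ BF ∥ DA]
   → A = (-21, -12)
3. E_x = -25/2  [E is the midpoint of AD]
4. E_y = -19/2  [E is the midpoint of AD]
   → E = (-25/2, -19/2)
5. C_x = 1922/157  [D, E, C are collinear ∩ BC ⟂ DE]
6. C_y = -349/157  [D, E, C are collinear ∩ BC ⟂ DE]
   → C = (1922/157, -349/157)

A = (-21, -12)
C = (1922/157, -349/157)
E = (-25/2, -19/2)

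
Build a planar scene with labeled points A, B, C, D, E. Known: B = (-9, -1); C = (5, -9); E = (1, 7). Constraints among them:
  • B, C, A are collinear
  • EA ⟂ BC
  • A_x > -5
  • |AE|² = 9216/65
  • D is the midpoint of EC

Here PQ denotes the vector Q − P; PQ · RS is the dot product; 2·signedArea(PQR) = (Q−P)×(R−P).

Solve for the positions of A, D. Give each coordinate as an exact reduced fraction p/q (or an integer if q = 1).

1. A_x = -319/65  [B, C, A are collinear ∩ EA ⟂ BC]
2. A_y = -217/65  [B, C, A are collinear ∩ EA ⟂ BC]
   → A = (-319/65, -217/65)
3. D_x = 3  [D is the midpoint of EC]
4. D_y = -1  [D is the midpoint of EC]
   → D = (3, -1)

A = (-319/65, -217/65)
D = (3, -1)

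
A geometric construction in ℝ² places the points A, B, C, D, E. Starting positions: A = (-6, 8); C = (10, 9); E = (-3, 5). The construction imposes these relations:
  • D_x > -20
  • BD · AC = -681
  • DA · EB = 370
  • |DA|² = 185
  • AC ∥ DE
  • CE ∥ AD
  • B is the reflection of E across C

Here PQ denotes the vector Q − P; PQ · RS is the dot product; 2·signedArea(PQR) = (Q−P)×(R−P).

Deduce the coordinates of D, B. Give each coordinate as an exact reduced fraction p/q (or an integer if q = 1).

1. D_x = -19  [AC ∥ DE ∩ CE ∥ AD]
2. D_y = 4  [AC ∥ DE ∩ CE ∥ AD]
   → D = (-19, 4)
3. B_x = 23  [B is the reflection of E across C]
4. B_y = 13  [B is the reflection of E across C]
   → B = (23, 13)

B = (23, 13)
D = (-19, 4)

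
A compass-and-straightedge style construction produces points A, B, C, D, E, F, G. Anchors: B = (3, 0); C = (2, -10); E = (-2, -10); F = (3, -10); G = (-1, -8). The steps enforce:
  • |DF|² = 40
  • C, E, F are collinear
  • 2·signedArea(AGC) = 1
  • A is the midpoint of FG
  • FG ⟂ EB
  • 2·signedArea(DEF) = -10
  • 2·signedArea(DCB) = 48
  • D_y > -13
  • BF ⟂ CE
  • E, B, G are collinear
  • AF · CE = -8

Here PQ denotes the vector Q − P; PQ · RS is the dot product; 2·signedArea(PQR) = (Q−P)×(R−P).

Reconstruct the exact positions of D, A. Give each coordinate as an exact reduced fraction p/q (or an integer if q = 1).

1. D_x = -3  [2·signedArea(DCB) = 48 ∩ 2·signedArea(DEF) = -10]
2. D_y = -12  [2·signedArea(DCB) = 48 ∩ 2·signedArea(DEF) = -10]
   → D = (-3, -12)
3. A_x = 1  [A is the midpoint of FG]
4. A_y = -9  [A is the midpoint of FG]
   → A = (1, -9)

A = (1, -9)
D = (-3, -12)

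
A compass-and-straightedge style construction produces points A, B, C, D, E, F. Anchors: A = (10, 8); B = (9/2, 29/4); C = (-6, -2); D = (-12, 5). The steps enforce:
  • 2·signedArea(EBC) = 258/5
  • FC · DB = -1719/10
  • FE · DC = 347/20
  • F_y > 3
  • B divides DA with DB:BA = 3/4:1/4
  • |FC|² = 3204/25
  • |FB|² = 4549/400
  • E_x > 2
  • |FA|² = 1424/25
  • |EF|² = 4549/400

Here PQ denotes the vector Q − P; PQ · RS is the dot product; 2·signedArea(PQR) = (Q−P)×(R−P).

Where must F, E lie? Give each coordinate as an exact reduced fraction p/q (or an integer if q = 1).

1. F_x = 18/5  [line -33/2·x + -9/4·y + 342/5 = 0 ∩ |FC|² = 3204/25]
2. F_y = 4  [line -33/2·x + -9/4·y + 342/5 = 0 ∩ |FC|² = 3204/25]
   → F = (18/5, 4)
3. E_x = 27/10  [FE · DC = 347/20 ∩ 2·signedArea(EBC) = 258/5]
4. E_y = 3/4  [FE · DC = 347/20 ∩ 2·signedArea(EBC) = 258/5]
   → E = (27/10, 3/4)

E = (27/10, 3/4)
F = (18/5, 4)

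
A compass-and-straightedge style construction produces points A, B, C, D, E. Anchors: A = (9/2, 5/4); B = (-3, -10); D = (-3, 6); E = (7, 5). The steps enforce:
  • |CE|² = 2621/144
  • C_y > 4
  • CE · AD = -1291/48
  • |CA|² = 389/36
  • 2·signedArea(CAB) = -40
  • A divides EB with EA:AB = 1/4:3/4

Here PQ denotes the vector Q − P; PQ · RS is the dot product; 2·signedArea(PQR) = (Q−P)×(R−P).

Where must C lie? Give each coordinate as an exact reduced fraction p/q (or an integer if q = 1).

1. C_x = 17/6  [CE · AD = -1291/48 ∩ 2·signedArea(CAB) = -40]
2. C_y = 49/12  [CE · AD = -1291/48 ∩ 2·signedArea(CAB) = -40]
   → C = (17/6, 49/12)

C = (17/6, 49/12)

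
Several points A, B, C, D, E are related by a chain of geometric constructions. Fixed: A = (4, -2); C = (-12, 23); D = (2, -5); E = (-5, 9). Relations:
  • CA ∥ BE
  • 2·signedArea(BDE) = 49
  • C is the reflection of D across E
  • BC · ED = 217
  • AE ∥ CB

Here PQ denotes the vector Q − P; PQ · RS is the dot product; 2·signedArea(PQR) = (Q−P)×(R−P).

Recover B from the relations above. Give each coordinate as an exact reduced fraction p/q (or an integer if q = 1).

1. B_x = -21  [CA ∥ BE ∩ AE ∥ CB]
2. B_y = 34  [CA ∥ BE ∩ AE ∥ CB]
   → B = (-21, 34)

B = (-21, 34)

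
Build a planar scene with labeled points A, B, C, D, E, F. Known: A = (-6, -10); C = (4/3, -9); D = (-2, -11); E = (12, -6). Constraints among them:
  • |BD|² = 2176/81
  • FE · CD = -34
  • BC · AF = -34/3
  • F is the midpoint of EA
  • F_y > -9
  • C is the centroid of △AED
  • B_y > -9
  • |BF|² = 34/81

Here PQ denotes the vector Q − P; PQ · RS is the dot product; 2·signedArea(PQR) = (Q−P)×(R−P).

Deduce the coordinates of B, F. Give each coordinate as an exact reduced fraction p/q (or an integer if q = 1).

B = (22/9, -25/3)
F = (3, -8)

1. F_x = 3  [F is the midpoint of EA]
2. F_y = -8  [F is the midpoint of EA]
   → F = (3, -8)
3. B_x = 22/9  [line -9·x + -2·y + 16/3 = 0 ∩ |BD|² = 2176/81]
4. B_y = -25/3  [line -9·x + -2·y + 16/3 = 0 ∩ |BD|² = 2176/81]
   → B = (22/9, -25/3)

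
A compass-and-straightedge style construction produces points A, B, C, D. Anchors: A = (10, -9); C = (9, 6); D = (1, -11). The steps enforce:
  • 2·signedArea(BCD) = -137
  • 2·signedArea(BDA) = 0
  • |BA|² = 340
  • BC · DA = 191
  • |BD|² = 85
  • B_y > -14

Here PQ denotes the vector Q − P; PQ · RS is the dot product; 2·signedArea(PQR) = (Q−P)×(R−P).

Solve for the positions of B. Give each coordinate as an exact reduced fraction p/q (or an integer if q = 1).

1. B_x = -8  [2·signedArea(BDA) = 0 ∩ 2·signedArea(BCD) = -137]
2. B_y = -13  [2·signedArea(BDA) = 0 ∩ 2·signedArea(BCD) = -137]
   → B = (-8, -13)

B = (-8, -13)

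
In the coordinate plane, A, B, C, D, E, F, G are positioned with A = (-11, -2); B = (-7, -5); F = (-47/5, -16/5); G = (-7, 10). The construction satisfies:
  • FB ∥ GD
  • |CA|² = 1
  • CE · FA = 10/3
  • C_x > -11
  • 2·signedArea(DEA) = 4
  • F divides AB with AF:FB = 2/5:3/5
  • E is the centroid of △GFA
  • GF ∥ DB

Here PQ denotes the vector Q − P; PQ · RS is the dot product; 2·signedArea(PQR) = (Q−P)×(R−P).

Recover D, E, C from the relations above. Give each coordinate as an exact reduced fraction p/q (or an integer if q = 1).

1. D_x = -23/5  [GF ∥ DB ∩ FB ∥ GD]
2. D_y = 41/5  [GF ∥ DB ∩ FB ∥ GD]
   → D = (-23/5, 41/5)
3. E_x = -137/15  [E is the centroid of △GFA]
4. E_y = 8/5  [E is the centroid of △GFA]
   → E = (-137/15, 8/5)
5. C_x = -51/5  [line 8/5·x + -6/5·y + 66/5 = 0 ∩ |CA|² = 1]
6. C_y = -13/5  [line 8/5·x + -6/5·y + 66/5 = 0 ∩ |CA|² = 1]
   → C = (-51/5, -13/5)

C = (-51/5, -13/5)
D = (-23/5, 41/5)
E = (-137/15, 8/5)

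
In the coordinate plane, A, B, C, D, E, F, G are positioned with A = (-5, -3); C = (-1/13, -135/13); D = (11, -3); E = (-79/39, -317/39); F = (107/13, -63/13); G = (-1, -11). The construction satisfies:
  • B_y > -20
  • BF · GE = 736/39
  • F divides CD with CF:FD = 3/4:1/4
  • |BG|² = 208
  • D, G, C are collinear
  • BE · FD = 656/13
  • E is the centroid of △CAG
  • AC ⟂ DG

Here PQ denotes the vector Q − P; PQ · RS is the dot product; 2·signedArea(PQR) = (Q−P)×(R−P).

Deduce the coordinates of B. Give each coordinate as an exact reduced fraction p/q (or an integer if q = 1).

1. B_x = -13  [BF · GE = 736/39 ∩ BE · FD = 656/13]
2. B_y = -19  [BF · GE = 736/39 ∩ BE · FD = 656/13]
   → B = (-13, -19)

B = (-13, -19)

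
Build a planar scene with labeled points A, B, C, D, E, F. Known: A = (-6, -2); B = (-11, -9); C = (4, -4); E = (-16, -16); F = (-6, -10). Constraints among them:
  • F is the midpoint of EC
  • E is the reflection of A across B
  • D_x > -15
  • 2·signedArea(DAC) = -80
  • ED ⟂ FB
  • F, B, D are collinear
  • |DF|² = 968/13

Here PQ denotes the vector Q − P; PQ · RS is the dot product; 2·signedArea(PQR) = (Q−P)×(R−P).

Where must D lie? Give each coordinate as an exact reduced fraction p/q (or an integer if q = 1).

1. D_x = -188/13  [F, B, D are collinear ∩ ED ⟂ FB]
2. D_y = -108/13  [F, B, D are collinear ∩ ED ⟂ FB]
   → D = (-188/13, -108/13)

D = (-188/13, -108/13)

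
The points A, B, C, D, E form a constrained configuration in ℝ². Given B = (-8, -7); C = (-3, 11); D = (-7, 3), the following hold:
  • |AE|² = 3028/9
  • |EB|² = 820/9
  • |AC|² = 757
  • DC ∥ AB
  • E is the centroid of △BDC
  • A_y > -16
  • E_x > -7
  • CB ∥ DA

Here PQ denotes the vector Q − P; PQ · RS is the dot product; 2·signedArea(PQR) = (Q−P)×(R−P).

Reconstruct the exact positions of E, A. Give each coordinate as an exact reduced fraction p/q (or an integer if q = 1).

1. E_x = -6  [E is the centroid of △BDC]
2. E_y = 7/3  [E is the centroid of △BDC]
   → E = (-6, 7/3)
3. A_x = -12  [DC ∥ AB ∩ CB ∥ DA]
4. A_y = -15  [DC ∥ AB ∩ CB ∥ DA]
   → A = (-12, -15)

A = (-12, -15)
E = (-6, 7/3)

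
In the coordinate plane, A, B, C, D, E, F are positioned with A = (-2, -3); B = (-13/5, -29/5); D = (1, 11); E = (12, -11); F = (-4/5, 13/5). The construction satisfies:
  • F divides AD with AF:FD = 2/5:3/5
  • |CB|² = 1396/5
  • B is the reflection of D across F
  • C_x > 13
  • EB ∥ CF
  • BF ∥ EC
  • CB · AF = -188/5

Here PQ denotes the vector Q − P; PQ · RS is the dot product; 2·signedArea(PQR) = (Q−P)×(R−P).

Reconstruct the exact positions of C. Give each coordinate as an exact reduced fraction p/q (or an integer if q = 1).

1. C_x = 69/5  [EB ∥ CF ∩ BF ∥ EC]
2. C_y = -13/5  [EB ∥ CF ∩ BF ∥ EC]
   → C = (69/5, -13/5)

C = (69/5, -13/5)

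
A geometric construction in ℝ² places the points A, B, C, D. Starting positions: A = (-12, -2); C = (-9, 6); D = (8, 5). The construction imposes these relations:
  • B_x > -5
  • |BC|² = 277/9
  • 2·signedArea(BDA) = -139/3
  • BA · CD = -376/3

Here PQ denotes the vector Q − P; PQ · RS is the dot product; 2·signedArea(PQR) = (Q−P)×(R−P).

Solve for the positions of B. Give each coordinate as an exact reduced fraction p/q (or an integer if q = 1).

1. B_x = -13/3  [BA · CD = -376/3 ∩ 2·signedArea(BDA) = -139/3]
2. B_y = 3  [BA · CD = -376/3 ∩ 2·signedArea(BDA) = -139/3]
   → B = (-13/3, 3)

B = (-13/3, 3)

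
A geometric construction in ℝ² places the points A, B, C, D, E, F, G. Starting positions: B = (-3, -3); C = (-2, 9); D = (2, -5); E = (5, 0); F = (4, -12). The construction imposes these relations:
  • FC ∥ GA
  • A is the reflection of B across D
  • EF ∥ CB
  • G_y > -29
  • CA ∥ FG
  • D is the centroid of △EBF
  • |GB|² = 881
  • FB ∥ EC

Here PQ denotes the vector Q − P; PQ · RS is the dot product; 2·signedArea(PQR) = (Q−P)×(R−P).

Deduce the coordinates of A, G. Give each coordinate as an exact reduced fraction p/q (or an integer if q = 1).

A = (7, -7)
G = (13, -28)

1. A_x = 7  [A is the reflection of B across D]
2. A_y = -7  [A is the reflection of B across D]
   → A = (7, -7)
3. G_x = 13  [FC ∥ GA ∩ CA ∥ FG]
4. G_y = -28  [FC ∥ GA ∩ CA ∥ FG]
   → G = (13, -28)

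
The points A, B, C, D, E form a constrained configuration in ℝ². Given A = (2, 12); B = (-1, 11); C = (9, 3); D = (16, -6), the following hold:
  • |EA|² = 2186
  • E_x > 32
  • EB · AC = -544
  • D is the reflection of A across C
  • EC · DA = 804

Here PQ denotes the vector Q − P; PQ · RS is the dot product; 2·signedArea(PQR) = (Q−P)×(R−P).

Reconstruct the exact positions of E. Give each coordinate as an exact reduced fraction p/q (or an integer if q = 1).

E = (33, -23)

1. E_x = 33  [line -7·x + 9·y + 438 = 0 ∩ |EA|² = 2186]
2. E_y = -23  [line -7·x + 9·y + 438 = 0 ∩ |EA|² = 2186]
   → E = (33, -23)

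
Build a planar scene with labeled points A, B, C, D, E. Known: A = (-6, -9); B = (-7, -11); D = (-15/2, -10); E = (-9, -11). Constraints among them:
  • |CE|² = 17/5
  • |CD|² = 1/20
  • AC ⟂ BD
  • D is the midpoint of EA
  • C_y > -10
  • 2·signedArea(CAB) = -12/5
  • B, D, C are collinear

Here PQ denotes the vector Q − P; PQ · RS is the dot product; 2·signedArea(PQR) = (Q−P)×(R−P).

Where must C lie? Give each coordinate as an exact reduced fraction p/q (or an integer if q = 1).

1. C_x = -38/5  [B, D, C are collinear ∩ AC ⟂ BD]
2. C_y = -49/5  [B, D, C are collinear ∩ AC ⟂ BD]
   → C = (-38/5, -49/5)

C = (-38/5, -49/5)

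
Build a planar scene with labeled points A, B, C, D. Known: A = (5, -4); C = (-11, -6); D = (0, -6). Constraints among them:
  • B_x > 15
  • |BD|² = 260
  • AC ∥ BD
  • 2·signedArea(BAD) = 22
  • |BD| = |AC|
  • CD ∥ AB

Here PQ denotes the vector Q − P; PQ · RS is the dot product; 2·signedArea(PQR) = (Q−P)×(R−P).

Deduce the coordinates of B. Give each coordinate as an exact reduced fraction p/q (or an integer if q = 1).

B = (16, -4)

1. B_x = 16  [AC ∥ BD ∩ CD ∥ AB]
2. B_y = -4  [AC ∥ BD ∩ CD ∥ AB]
   → B = (16, -4)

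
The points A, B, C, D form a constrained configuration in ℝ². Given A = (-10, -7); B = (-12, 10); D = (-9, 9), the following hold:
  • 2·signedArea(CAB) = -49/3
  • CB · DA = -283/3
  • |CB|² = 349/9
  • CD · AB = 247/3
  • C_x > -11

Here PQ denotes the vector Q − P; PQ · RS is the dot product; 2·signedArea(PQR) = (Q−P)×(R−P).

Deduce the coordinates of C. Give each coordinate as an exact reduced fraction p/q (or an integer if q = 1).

C = (-31/3, 4)

1. C_x = -31/3  [CB · DA = -283/3 ∩ 2·signedArea(CAB) = -49/3]
2. C_y = 4  [CB · DA = -283/3 ∩ 2·signedArea(CAB) = -49/3]
   → C = (-31/3, 4)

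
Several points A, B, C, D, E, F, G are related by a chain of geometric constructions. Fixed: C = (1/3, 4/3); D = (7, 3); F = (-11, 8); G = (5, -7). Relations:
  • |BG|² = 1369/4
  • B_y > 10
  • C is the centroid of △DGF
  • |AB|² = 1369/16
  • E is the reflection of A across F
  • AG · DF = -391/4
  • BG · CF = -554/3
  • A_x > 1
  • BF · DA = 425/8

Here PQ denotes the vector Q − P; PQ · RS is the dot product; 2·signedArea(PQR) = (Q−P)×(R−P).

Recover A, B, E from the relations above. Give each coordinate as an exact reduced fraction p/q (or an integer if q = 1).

A = (2, 7/4)
B = (-1, 21/2)
E = (-24, 57/4)

1. B_x = -1  [line 34/3·x + -20/3·y + 244/3 = 0 ∩ |BG|² = 1369/4]
2. B_y = 21/2  [line 34/3·x + -20/3·y + 244/3 = 0 ∩ |BG|² = 1369/4]
   → B = (-1, 21/2)
3. A_x = 2  [AG · DF = -391/4 ∩ BF · DA = 425/8]
4. A_y = 7/4  [AG · DF = -391/4 ∩ BF · DA = 425/8]
   → A = (2, 7/4)
5. E_x = -24  [E is the reflection of A across F]
6. E_y = 57/4  [E is the reflection of A across F]
   → E = (-24, 57/4)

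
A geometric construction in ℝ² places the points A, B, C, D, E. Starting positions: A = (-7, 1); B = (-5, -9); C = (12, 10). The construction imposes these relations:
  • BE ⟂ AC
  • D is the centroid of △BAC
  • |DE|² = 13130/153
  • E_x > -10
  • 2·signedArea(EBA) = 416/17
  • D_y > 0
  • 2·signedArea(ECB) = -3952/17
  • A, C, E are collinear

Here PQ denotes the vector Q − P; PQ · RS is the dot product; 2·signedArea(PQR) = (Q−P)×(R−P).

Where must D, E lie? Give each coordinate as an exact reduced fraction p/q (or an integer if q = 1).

D = (0, 2/3)
E = (-157/17, -1/17)

1. D_x = 0  [D is the centroid of △BAC]
2. D_y = 2/3  [D is the centroid of △BAC]
   → D = (0, 2/3)
3. E_x = -157/17  [A, C, E are collinear ∩ BE ⟂ AC]
4. E_y = -1/17  [A, C, E are collinear ∩ BE ⟂ AC]
   → E = (-157/17, -1/17)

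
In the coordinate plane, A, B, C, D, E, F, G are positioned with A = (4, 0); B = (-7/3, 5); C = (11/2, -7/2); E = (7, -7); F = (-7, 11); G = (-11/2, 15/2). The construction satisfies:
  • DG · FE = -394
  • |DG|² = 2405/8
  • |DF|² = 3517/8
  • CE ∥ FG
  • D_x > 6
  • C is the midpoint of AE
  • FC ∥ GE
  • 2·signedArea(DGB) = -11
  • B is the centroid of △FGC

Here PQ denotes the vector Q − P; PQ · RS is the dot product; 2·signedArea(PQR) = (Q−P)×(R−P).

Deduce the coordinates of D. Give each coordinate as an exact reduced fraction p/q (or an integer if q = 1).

D = (25/4, -21/4)

1. D_x = 25/4  [2·signedArea(DGB) = -11 ∩ DG · FE = -394]
2. D_y = -21/4  [2·signedArea(DGB) = -11 ∩ DG · FE = -394]
   → D = (25/4, -21/4)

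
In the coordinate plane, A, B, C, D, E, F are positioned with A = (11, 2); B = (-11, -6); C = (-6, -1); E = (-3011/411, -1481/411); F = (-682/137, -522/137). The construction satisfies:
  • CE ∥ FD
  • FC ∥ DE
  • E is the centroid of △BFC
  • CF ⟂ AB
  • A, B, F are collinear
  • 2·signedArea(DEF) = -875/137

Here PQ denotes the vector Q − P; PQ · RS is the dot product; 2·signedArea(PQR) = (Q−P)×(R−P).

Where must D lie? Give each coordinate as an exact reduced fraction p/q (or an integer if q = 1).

1. D_x = -2591/411  [FC ∥ DE ∩ CE ∥ FD]
2. D_y = -2636/411  [FC ∥ DE ∩ CE ∥ FD]
   → D = (-2591/411, -2636/411)

D = (-2591/411, -2636/411)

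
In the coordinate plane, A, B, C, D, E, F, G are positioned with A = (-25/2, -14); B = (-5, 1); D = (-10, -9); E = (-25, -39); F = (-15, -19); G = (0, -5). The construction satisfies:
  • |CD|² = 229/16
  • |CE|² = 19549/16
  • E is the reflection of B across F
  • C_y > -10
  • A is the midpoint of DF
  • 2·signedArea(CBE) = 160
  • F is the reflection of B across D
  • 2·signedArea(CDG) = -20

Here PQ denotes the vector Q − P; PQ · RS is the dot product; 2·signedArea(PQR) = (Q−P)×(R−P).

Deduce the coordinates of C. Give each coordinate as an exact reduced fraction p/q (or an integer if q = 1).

1. C_x = -25/4  [2·signedArea(CBE) = 160 ∩ 2·signedArea(CDG) = -20]
2. C_y = -19/2  [2·signedArea(CBE) = 160 ∩ 2·signedArea(CDG) = -20]
   → C = (-25/4, -19/2)

C = (-25/4, -19/2)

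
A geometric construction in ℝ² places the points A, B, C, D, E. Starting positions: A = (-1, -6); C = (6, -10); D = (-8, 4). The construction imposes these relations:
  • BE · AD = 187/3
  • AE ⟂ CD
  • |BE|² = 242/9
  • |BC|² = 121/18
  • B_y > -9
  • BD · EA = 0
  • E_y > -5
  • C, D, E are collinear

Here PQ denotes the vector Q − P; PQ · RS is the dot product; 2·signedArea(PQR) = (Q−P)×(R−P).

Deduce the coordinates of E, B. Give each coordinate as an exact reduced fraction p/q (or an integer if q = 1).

B = (25/6, -49/6)
E = (1/2, -9/2)

1. E_x = 1/2  [C, D, E are collinear ∩ AE ⟂ CD]
2. E_y = -9/2  [C, D, E are collinear ∩ AE ⟂ CD]
   → E = (1/2, -9/2)
3. B_x = 25/6  [BD · EA = 0 ∩ BE · AD = 187/3]
4. B_y = -49/6  [BD · EA = 0 ∩ BE · AD = 187/3]
   → B = (25/6, -49/6)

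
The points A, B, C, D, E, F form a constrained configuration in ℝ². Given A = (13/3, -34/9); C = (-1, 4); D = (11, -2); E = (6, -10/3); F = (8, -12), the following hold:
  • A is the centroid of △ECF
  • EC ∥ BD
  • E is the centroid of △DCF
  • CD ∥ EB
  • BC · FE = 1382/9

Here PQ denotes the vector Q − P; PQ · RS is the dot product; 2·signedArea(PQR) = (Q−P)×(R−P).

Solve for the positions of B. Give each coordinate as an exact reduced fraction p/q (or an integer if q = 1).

B = (18, -28/3)

1. B_x = 18  [EC ∥ BD ∩ CD ∥ EB]
2. B_y = -28/3  [EC ∥ BD ∩ CD ∥ EB]
   → B = (18, -28/3)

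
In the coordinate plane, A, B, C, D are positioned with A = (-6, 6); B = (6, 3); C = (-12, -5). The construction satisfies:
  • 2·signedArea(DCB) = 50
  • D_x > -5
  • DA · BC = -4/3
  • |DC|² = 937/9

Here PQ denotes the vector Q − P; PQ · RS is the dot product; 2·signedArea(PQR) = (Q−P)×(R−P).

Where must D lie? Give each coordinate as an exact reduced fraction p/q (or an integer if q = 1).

D = (-4, 4/3)

1. D_x = -4  [2·signedArea(DCB) = 50 ∩ DA · BC = -4/3]
2. D_y = 4/3  [2·signedArea(DCB) = 50 ∩ DA · BC = -4/3]
   → D = (-4, 4/3)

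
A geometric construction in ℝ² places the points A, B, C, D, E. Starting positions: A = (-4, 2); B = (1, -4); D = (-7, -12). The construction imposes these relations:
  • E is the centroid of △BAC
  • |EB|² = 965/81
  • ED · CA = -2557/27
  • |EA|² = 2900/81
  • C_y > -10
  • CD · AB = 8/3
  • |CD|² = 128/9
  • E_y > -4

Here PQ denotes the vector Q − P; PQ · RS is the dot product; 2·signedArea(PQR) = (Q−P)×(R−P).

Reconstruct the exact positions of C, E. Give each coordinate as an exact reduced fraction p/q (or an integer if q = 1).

1. C_x = -13/3  [line -5·x + 6·y + 103/3 = 0 ∩ |CD|² = 128/9]
2. C_y = -28/3  [line -5·x + 6·y + 103/3 = 0 ∩ |CD|² = 128/9]
   → C = (-13/3, -28/3)
3. E_x = -22/9  [E is the centroid of △BAC]
4. E_y = -34/9  [E is the centroid of △BAC]
   → E = (-22/9, -34/9)

C = (-13/3, -28/3)
E = (-22/9, -34/9)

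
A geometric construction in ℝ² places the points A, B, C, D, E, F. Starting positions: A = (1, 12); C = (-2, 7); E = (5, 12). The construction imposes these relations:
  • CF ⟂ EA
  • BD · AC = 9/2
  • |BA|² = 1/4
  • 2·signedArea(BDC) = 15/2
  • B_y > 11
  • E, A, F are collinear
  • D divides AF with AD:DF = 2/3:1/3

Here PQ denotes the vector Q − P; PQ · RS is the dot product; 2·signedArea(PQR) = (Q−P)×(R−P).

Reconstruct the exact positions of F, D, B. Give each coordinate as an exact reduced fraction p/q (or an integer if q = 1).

1. F_x = -2  [E, A, F are collinear ∩ CF ⟂ EA]
2. F_y = 12  [E, A, F are collinear ∩ CF ⟂ EA]
   → F = (-2, 12)
3. D_x = -1  [D divides AF with AD:DF = 2/3:1/3]
4. D_y = 12  [D divides AF with AD:DF = 2/3:1/3]
   → D = (-1, 12)
5. B_x = 1/2  [BD · AC = 9/2 ∩ 2·signedArea(BDC) = 15/2]
6. B_y = 12  [BD · AC = 9/2 ∩ 2·signedArea(BDC) = 15/2]
   → B = (1/2, 12)

B = (1/2, 12)
D = (-1, 12)
F = (-2, 12)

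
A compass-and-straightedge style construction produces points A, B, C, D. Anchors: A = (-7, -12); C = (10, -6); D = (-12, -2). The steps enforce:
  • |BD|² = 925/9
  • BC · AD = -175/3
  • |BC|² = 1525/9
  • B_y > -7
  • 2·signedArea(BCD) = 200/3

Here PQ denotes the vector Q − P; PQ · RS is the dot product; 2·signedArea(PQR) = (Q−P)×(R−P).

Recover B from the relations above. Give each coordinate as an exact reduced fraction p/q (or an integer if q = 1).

1. B_x = -3  [2·signedArea(BCD) = 200/3 ∩ BC · AD = -175/3]
2. B_y = -20/3  [2·signedArea(BCD) = 200/3 ∩ BC · AD = -175/3]
   → B = (-3, -20/3)

B = (-3, -20/3)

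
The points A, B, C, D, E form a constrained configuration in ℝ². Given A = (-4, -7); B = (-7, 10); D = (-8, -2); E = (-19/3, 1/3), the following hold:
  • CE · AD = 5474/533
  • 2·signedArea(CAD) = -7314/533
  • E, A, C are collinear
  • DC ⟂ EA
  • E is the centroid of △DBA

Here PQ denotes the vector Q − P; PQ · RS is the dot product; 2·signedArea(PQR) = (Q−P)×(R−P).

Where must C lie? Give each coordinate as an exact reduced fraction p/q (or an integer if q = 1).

C = (-3098/533, -695/533)

1. C_x = -3098/533  [E, A, C are collinear ∩ DC ⟂ EA]
2. C_y = -695/533  [E, A, C are collinear ∩ DC ⟂ EA]
   → C = (-3098/533, -695/533)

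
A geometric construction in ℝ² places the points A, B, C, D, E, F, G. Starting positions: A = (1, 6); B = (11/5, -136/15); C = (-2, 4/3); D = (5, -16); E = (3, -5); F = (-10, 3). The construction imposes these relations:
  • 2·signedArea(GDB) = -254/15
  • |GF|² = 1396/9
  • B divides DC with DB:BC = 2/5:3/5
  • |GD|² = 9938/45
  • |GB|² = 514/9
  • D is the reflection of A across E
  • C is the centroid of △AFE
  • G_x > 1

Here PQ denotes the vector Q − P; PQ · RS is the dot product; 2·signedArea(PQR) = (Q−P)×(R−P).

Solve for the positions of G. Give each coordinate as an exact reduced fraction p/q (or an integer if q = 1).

1. G_x = 8/5  [line -104/15·x + -14/5·y + 34/5 = 0 ∩ |GF|² = 1396/9]
2. G_y = -23/15  [line -104/15·x + -14/5·y + 34/5 = 0 ∩ |GF|² = 1396/9]
   → G = (8/5, -23/15)

G = (8/5, -23/15)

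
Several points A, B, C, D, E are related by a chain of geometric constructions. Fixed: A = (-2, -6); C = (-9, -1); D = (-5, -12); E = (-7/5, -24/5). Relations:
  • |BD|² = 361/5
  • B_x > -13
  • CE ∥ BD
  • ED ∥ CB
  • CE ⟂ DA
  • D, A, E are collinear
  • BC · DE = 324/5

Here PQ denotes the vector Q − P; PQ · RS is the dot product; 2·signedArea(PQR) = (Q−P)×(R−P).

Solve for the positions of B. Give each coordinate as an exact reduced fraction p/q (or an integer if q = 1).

B = (-63/5, -41/5)

1. B_x = -63/5  [CE ∥ BD ∩ ED ∥ CB]
2. B_y = -41/5  [CE ∥ BD ∩ ED ∥ CB]
   → B = (-63/5, -41/5)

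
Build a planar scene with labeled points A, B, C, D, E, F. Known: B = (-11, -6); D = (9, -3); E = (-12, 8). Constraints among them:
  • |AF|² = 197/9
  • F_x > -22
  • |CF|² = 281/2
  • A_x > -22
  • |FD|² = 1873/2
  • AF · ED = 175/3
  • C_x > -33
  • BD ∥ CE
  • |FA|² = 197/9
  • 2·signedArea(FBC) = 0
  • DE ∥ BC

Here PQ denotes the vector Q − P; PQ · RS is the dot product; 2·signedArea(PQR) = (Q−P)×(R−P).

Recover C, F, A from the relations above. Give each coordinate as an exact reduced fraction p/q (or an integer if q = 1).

1. C_x = -32  [BD ∥ CE ∩ DE ∥ BC]
2. C_y = 5  [BD ∥ CE ∩ DE ∥ BC]
   → C = (-32, 5)
3. F_x = -43/2  [line -11·x + -21·y + -247 = 0 ∩ |CF|² = 281/2]
4. F_y = -1/2  [line -11·x + -21·y + -247 = 0 ∩ |CF|² = 281/2]
   → F = (-43/2, -1/2)
5. A_x = -131/6  [line -21·x + 11·y + -1513/3 = 0 ∩ |FA|² = 197/9]
6. A_y = 25/6  [line -21·x + 11·y + -1513/3 = 0 ∩ |FA|² = 197/9]
   → A = (-131/6, 25/6)

A = (-131/6, 25/6)
C = (-32, 5)
F = (-43/2, -1/2)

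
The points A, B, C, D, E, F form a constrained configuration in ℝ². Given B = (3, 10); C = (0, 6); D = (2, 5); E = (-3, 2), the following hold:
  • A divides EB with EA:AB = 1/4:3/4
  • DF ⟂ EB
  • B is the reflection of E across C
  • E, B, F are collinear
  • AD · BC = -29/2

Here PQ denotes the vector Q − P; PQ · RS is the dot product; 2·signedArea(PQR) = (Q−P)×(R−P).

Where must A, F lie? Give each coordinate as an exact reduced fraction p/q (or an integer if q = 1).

1. A_x = -3/2  [A divides EB with EA:AB = 1/4:3/4]
2. A_y = 4  [A divides EB with EA:AB = 1/4:3/4]
   → A = (-3/2, 4)
3. F_x = 6/25  [E, B, F are collinear ∩ DF ⟂ EB]
4. F_y = 158/25  [E, B, F are collinear ∩ DF ⟂ EB]
   → F = (6/25, 158/25)

A = (-3/2, 4)
F = (6/25, 158/25)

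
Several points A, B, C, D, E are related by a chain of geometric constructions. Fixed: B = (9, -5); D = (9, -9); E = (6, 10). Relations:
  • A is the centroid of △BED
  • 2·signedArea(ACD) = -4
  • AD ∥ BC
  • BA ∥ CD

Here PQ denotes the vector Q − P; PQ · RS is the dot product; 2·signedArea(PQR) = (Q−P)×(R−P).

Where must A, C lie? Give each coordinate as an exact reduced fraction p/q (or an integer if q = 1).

A = (8, -4/3)
C = (10, -38/3)

1. A_x = 8  [A is the centroid of △BED]
2. A_y = -4/3  [A is the centroid of △BED]
   → A = (8, -4/3)
3. C_x = 10  [BA ∥ CD ∩ AD ∥ BC]
4. C_y = -38/3  [BA ∥ CD ∩ AD ∥ BC]
   → C = (10, -38/3)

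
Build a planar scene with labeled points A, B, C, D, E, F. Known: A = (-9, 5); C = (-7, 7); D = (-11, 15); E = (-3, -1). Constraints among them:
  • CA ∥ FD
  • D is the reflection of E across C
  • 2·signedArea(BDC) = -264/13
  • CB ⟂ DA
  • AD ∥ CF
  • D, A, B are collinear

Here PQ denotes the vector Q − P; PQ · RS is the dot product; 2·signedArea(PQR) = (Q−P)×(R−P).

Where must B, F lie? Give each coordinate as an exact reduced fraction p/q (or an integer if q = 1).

B = (-121/13, 85/13)
F = (-9, 17)

1. B_x = -121/13  [D, A, B are collinear ∩ CB ⟂ DA]
2. B_y = 85/13  [D, A, B are collinear ∩ CB ⟂ DA]
   → B = (-121/13, 85/13)
3. F_x = -9  [CA ∥ FD ∩ AD ∥ CF]
4. F_y = 17  [CA ∥ FD ∩ AD ∥ CF]
   → F = (-9, 17)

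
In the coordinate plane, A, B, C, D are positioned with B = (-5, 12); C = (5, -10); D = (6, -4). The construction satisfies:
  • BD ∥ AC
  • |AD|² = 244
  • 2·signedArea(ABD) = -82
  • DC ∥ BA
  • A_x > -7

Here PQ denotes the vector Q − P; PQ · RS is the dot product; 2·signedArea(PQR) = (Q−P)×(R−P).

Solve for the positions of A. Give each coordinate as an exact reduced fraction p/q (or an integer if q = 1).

1. A_x = -6  [BD ∥ AC ∩ DC ∥ BA]
2. A_y = 6  [BD ∥ AC ∩ DC ∥ BA]
   → A = (-6, 6)

A = (-6, 6)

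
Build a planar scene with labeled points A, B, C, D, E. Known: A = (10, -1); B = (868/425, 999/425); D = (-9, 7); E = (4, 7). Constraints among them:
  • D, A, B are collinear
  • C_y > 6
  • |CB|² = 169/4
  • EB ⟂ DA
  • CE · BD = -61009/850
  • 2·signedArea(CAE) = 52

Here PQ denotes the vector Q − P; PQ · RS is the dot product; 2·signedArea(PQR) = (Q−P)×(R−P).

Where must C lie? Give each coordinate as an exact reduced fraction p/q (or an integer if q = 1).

C = (-5/2, 7)

1. C_x = -5/2  [2·signedArea(CAE) = 52 ∩ CE · BD = -61009/850]
2. C_y = 7  [2·signedArea(CAE) = 52 ∩ CE · BD = -61009/850]
   → C = (-5/2, 7)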